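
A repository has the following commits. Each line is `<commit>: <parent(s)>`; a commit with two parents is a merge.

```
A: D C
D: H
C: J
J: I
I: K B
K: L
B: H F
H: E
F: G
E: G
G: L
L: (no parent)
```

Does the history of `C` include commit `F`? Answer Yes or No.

Ancestors of C (commits reachable by following parents): {B, C, E, F, G, H, I, J, K, L}.
F is in that set, so it is an ancestor of C.

Yes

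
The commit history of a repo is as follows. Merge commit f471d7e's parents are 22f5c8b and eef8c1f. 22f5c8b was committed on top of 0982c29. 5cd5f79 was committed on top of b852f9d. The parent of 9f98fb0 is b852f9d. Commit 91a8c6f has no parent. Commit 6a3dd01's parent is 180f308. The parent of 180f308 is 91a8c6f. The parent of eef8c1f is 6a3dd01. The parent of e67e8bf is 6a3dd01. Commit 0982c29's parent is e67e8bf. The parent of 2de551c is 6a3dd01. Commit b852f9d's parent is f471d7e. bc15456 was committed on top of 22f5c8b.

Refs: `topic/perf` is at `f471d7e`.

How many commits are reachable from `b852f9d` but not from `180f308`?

Reachable from b852f9d: {0982c29, 180f308, 22f5c8b, 6a3dd01, 91a8c6f, b852f9d, e67e8bf, eef8c1f, f471d7e}.
Reachable from 180f308: {180f308, 91a8c6f}.
In b852f9d's history but not 180f308's: {0982c29, 22f5c8b, 6a3dd01, b852f9d, e67e8bf, eef8c1f, f471d7e} — 7 commits.

7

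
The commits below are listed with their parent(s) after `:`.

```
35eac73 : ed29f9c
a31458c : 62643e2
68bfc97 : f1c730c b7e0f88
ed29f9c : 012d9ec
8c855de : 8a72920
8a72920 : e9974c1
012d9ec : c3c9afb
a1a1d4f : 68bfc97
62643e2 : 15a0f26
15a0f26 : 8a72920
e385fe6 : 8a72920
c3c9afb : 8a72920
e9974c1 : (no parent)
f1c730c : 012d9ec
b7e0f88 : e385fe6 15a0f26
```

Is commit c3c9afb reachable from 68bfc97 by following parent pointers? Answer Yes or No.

Ancestors of 68bfc97 (commits reachable by following parents): {012d9ec, 15a0f26, 68bfc97, 8a72920, b7e0f88, c3c9afb, e385fe6, e9974c1, f1c730c}.
c3c9afb is in that set, so it is an ancestor of 68bfc97.

Yes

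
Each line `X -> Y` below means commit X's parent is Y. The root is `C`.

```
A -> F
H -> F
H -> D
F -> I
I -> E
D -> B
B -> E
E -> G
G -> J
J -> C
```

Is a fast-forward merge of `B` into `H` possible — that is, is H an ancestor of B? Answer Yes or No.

A fast-forward from H to B is possible iff H is an ancestor of B.
Ancestors of B: {B, C, E, G, J}.
H is not among them, so fast-forward is not possible.

No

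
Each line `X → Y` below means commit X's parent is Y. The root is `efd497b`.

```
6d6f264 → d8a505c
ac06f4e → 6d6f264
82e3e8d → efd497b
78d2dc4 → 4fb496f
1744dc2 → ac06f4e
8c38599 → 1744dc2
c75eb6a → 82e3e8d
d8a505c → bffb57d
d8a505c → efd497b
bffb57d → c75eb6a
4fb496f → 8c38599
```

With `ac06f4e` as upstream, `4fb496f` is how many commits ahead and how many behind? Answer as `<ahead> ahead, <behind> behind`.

Reachable from 4fb496f: {1744dc2, 4fb496f, 6d6f264, 82e3e8d, 8c38599, ac06f4e, bffb57d, c75eb6a, d8a505c, efd497b}.
Reachable from ac06f4e: {6d6f264, 82e3e8d, ac06f4e, bffb57d, c75eb6a, d8a505c, efd497b}.
Only in 4fb496f's history (ahead): {1744dc2, 4fb496f, 8c38599} — 3.
Only in ac06f4e's history (behind): {} — 0.

3 ahead, 0 behind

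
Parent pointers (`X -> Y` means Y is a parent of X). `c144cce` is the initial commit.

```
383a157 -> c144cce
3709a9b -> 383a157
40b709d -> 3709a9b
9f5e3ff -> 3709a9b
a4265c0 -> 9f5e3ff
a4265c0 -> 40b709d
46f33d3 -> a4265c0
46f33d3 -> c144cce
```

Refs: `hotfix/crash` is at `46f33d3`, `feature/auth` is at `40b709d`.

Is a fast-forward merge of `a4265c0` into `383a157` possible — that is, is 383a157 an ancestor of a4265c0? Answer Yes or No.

A fast-forward from 383a157 to a4265c0 is possible iff 383a157 is an ancestor of a4265c0.
Ancestors of a4265c0: {3709a9b, 383a157, 40b709d, 9f5e3ff, a4265c0, c144cce}.
383a157 is among them, so fast-forward is possible.

Yes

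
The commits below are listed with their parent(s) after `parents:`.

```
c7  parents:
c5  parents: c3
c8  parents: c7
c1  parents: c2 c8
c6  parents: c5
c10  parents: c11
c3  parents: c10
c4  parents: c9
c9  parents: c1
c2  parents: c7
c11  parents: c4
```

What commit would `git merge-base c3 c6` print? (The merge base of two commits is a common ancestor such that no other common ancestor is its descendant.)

Ancestors of c3: {c1, c10, c11, c2, c3, c4, c7, c8, c9}.
Ancestors of c6: {c1, c10, c11, c2, c3, c4, c5, c6, c7, c8, c9}.
Common ancestors: {c1, c10, c11, c2, c3, c4, c7, c8, c9}.
Among these, c3 is not an ancestor of any other common ancestor — it is the merge base.

c3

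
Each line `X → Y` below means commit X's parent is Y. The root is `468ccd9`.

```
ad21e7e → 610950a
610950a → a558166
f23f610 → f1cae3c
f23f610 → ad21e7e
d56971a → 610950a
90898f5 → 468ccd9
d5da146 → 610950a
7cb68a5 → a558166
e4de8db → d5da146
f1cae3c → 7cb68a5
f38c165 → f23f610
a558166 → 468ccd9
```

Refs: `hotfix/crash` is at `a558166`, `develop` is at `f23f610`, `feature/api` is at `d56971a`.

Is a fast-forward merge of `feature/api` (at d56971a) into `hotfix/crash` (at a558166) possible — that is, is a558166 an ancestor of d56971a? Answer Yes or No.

Yes

A fast-forward from a558166 to d56971a is possible iff a558166 is an ancestor of d56971a.
Ancestors of d56971a: {468ccd9, 610950a, a558166, d56971a}.
a558166 is among them, so fast-forward is possible.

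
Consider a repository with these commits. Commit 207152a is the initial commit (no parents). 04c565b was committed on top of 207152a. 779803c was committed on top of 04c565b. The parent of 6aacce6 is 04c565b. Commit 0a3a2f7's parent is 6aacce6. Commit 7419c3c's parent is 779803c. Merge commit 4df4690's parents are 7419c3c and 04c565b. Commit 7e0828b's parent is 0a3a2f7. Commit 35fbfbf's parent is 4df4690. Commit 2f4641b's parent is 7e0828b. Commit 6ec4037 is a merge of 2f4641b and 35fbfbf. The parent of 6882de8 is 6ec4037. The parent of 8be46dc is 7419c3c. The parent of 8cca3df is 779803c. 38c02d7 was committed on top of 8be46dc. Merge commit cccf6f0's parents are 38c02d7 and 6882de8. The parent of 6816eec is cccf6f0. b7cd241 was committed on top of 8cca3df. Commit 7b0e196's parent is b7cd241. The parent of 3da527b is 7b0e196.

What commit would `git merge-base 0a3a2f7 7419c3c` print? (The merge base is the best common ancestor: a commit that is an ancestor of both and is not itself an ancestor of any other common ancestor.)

04c565b

Ancestors of 0a3a2f7: {04c565b, 0a3a2f7, 207152a, 6aacce6}.
Ancestors of 7419c3c: {04c565b, 207152a, 7419c3c, 779803c}.
Common ancestors: {04c565b, 207152a}.
Among these, 04c565b is not an ancestor of any other common ancestor — it is the merge base.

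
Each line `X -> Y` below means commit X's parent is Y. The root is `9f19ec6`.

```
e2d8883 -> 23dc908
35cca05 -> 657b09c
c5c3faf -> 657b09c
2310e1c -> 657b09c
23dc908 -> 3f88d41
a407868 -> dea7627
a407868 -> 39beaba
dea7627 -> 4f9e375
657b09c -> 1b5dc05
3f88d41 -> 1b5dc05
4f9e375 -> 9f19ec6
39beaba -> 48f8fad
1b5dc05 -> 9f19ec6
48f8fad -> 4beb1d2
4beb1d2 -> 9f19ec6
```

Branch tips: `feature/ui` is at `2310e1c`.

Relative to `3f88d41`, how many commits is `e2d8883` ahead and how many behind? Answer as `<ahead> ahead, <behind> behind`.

2 ahead, 0 behind

Reachable from e2d8883: {1b5dc05, 23dc908, 3f88d41, 9f19ec6, e2d8883}.
Reachable from 3f88d41: {1b5dc05, 3f88d41, 9f19ec6}.
Only in e2d8883's history (ahead): {23dc908, e2d8883} — 2.
Only in 3f88d41's history (behind): {} — 0.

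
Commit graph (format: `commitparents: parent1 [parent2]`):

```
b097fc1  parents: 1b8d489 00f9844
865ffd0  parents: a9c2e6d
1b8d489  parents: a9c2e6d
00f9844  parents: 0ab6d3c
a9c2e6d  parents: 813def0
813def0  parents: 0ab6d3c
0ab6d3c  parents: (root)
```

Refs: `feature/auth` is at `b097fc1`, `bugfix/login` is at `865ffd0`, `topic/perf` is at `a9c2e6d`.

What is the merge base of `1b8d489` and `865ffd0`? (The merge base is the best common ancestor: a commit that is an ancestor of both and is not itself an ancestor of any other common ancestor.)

a9c2e6d

Ancestors of 1b8d489: {0ab6d3c, 1b8d489, 813def0, a9c2e6d}.
Ancestors of 865ffd0: {0ab6d3c, 813def0, 865ffd0, a9c2e6d}.
Common ancestors: {0ab6d3c, 813def0, a9c2e6d}.
Among these, a9c2e6d is not an ancestor of any other common ancestor — it is the merge base.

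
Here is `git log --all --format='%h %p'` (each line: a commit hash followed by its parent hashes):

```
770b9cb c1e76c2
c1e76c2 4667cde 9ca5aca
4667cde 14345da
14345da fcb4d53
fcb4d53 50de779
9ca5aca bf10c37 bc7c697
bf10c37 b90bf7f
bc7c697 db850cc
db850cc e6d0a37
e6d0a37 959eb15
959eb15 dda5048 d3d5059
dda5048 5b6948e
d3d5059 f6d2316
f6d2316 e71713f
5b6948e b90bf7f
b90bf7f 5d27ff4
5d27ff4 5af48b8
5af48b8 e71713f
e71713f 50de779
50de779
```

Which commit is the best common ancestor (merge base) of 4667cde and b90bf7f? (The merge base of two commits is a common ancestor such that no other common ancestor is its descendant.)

Ancestors of 4667cde: {14345da, 4667cde, 50de779, fcb4d53}.
Ancestors of b90bf7f: {50de779, 5af48b8, 5d27ff4, b90bf7f, e71713f}.
Common ancestors: {50de779}.
The only common ancestor is 50de779, so it is the merge base.

50de779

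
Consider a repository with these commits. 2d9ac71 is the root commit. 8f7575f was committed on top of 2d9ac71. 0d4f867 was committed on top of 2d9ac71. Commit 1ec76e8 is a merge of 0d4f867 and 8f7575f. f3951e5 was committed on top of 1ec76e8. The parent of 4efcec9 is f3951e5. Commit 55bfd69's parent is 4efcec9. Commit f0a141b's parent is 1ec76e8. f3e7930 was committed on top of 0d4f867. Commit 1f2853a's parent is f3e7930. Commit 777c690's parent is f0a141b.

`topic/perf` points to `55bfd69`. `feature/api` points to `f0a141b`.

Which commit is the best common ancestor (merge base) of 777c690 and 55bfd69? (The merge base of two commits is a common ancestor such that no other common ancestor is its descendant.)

1ec76e8

Ancestors of 777c690: {0d4f867, 1ec76e8, 2d9ac71, 777c690, 8f7575f, f0a141b}.
Ancestors of 55bfd69: {0d4f867, 1ec76e8, 2d9ac71, 4efcec9, 55bfd69, 8f7575f, f3951e5}.
Common ancestors: {0d4f867, 1ec76e8, 2d9ac71, 8f7575f}.
Among these, 1ec76e8 is not an ancestor of any other common ancestor — it is the merge base.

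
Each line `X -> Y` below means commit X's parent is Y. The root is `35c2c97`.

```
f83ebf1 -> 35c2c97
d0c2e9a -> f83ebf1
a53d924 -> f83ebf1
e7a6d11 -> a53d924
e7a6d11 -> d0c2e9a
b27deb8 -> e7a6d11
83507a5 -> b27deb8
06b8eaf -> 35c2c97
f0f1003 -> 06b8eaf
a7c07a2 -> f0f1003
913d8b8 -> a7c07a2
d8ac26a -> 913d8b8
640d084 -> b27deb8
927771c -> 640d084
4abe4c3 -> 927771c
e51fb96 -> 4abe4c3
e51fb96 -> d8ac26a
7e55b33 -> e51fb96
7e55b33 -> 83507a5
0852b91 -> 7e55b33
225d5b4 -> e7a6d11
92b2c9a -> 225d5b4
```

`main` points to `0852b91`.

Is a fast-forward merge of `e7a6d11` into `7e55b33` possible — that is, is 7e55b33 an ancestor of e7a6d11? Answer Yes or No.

No

A fast-forward from 7e55b33 to e7a6d11 is possible iff 7e55b33 is an ancestor of e7a6d11.
Ancestors of e7a6d11: {35c2c97, a53d924, d0c2e9a, e7a6d11, f83ebf1}.
7e55b33 is not among them, so fast-forward is not possible.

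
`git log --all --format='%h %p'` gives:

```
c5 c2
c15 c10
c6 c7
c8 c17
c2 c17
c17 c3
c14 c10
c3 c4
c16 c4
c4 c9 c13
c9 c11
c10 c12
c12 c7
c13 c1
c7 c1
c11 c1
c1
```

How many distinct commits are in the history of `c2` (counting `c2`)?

Walking parent pointers from c2: reachable set = {c1, c11, c13, c17, c2, c3, c4, c9}.
That is 8 commits.

8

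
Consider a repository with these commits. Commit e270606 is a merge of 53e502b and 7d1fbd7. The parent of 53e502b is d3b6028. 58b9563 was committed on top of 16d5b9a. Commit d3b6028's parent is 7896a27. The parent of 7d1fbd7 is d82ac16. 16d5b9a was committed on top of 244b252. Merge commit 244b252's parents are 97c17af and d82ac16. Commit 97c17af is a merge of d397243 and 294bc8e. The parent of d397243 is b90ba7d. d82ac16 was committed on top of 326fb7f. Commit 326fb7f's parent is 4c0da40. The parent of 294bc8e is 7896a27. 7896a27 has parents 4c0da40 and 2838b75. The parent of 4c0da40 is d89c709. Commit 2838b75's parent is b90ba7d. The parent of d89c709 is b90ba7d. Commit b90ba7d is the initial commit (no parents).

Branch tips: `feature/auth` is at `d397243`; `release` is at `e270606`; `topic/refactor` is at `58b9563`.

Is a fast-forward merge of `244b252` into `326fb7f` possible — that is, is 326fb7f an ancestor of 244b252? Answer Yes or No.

A fast-forward from 326fb7f to 244b252 is possible iff 326fb7f is an ancestor of 244b252.
Ancestors of 244b252: {244b252, 2838b75, 294bc8e, 326fb7f, 4c0da40, 7896a27, 97c17af, b90ba7d, d397243, d82ac16, d89c709}.
326fb7f is among them, so fast-forward is possible.

Yes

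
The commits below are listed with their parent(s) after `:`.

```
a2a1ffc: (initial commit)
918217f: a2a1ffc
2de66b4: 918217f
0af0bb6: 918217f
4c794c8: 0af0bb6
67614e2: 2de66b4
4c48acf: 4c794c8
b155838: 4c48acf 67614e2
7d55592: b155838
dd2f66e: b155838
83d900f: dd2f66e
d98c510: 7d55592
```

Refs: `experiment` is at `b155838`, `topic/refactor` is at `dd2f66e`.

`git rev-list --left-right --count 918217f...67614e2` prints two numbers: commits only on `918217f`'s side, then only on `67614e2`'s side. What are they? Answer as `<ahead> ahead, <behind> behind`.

0 ahead, 2 behind

Reachable from 918217f: {918217f, a2a1ffc}.
Reachable from 67614e2: {2de66b4, 67614e2, 918217f, a2a1ffc}.
Only in 918217f's history (ahead): {} — 0.
Only in 67614e2's history (behind): {2de66b4, 67614e2} — 2.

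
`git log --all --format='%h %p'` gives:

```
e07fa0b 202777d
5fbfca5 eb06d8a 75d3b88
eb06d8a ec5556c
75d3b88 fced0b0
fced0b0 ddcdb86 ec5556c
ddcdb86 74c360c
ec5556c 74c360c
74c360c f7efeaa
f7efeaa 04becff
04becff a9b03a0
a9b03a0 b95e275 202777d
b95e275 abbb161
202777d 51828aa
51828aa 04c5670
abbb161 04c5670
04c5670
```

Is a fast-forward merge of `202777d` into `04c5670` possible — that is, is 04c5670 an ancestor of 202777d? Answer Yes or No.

A fast-forward from 04c5670 to 202777d is possible iff 04c5670 is an ancestor of 202777d.
Ancestors of 202777d: {04c5670, 202777d, 51828aa}.
04c5670 is among them, so fast-forward is possible.

Yes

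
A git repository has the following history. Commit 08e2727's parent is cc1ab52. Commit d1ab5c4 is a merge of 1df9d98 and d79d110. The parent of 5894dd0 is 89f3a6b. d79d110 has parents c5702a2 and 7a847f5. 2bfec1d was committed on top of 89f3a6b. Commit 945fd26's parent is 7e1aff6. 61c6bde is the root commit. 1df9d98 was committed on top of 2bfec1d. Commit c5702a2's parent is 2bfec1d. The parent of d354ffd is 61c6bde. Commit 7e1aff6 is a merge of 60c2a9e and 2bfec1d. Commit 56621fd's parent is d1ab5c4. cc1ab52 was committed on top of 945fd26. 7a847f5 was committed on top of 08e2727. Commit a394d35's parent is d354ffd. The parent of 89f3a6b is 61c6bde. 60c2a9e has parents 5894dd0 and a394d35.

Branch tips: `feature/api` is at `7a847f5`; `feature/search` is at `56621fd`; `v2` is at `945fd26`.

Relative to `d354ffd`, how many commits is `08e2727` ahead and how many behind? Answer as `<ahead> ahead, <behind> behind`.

Reachable from 08e2727: {08e2727, 2bfec1d, 5894dd0, 60c2a9e, 61c6bde, 7e1aff6, 89f3a6b, 945fd26, a394d35, cc1ab52, d354ffd}.
Reachable from d354ffd: {61c6bde, d354ffd}.
Only in 08e2727's history (ahead): {08e2727, 2bfec1d, 5894dd0, 60c2a9e, 7e1aff6, 89f3a6b, 945fd26, a394d35, cc1ab52} — 9.
Only in d354ffd's history (behind): {} — 0.

9 ahead, 0 behind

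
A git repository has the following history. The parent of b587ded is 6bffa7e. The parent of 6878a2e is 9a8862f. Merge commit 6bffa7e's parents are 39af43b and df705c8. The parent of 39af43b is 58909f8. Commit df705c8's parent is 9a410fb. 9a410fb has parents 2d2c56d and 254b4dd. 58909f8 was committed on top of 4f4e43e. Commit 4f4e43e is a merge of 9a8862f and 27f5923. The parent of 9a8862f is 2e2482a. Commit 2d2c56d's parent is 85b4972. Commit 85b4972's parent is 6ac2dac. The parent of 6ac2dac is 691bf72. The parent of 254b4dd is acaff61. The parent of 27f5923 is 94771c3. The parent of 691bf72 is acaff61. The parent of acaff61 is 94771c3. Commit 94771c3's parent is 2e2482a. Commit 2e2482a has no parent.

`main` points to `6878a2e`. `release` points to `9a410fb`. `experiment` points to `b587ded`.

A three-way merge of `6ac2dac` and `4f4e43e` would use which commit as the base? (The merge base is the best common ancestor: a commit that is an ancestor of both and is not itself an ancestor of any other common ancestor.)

Ancestors of 6ac2dac: {2e2482a, 691bf72, 6ac2dac, 94771c3, acaff61}.
Ancestors of 4f4e43e: {27f5923, 2e2482a, 4f4e43e, 94771c3, 9a8862f}.
Common ancestors: {2e2482a, 94771c3}.
Among these, 94771c3 is not an ancestor of any other common ancestor — it is the merge base.

94771c3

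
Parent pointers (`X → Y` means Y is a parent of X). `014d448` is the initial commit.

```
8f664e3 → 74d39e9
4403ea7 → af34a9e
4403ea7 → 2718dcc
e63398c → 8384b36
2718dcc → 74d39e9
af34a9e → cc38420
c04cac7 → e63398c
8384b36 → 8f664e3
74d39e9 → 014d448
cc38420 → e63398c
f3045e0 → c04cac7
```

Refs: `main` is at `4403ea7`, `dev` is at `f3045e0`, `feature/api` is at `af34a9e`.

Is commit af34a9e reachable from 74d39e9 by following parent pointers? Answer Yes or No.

No

Ancestors of 74d39e9: {014d448, 74d39e9}.
af34a9e is not in that set, so it is not an ancestor of 74d39e9.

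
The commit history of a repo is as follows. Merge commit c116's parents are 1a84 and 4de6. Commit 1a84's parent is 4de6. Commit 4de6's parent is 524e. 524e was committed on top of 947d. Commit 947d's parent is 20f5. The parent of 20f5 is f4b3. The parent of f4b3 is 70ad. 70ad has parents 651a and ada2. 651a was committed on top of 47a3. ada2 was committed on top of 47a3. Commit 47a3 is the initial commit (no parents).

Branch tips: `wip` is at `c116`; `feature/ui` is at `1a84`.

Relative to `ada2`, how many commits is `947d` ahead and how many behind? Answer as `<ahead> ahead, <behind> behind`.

Reachable from 947d: {20f5, 47a3, 651a, 70ad, 947d, ada2, f4b3}.
Reachable from ada2: {47a3, ada2}.
Only in 947d's history (ahead): {20f5, 651a, 70ad, 947d, f4b3} — 5.
Only in ada2's history (behind): {} — 0.

5 ahead, 0 behind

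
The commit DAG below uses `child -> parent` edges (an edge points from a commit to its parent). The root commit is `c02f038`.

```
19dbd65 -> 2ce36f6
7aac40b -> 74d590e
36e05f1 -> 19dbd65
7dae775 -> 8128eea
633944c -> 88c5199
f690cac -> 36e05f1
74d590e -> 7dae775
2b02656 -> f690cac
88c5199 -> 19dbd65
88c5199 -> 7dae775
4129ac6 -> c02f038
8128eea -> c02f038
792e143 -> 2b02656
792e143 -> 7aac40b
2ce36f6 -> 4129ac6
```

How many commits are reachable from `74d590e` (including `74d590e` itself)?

Walking parent pointers from 74d590e: reachable set = {74d590e, 7dae775, 8128eea, c02f038}.
That is 4 commits.

4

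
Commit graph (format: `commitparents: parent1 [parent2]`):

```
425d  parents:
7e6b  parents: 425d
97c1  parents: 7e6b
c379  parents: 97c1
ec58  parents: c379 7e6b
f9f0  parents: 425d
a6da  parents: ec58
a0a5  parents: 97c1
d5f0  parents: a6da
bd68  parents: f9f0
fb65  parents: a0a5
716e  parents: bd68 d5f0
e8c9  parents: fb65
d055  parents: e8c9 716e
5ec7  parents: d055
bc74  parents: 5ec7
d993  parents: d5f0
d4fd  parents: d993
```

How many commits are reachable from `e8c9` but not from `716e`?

3

Reachable from e8c9: {425d, 7e6b, 97c1, a0a5, e8c9, fb65}.
Reachable from 716e: {425d, 716e, 7e6b, 97c1, a6da, bd68, c379, d5f0, ec58, f9f0}.
In e8c9's history but not 716e's: {a0a5, e8c9, fb65} — 3 commits.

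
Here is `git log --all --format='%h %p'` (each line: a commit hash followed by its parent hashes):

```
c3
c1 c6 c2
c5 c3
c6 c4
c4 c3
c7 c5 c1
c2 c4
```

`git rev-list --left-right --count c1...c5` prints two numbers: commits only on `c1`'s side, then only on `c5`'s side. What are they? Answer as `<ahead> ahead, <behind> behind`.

Reachable from c1: {c1, c2, c3, c4, c6}.
Reachable from c5: {c3, c5}.
Only in c1's history (ahead): {c1, c2, c4, c6} — 4.
Only in c5's history (behind): {c5} — 1.

4 ahead, 1 behind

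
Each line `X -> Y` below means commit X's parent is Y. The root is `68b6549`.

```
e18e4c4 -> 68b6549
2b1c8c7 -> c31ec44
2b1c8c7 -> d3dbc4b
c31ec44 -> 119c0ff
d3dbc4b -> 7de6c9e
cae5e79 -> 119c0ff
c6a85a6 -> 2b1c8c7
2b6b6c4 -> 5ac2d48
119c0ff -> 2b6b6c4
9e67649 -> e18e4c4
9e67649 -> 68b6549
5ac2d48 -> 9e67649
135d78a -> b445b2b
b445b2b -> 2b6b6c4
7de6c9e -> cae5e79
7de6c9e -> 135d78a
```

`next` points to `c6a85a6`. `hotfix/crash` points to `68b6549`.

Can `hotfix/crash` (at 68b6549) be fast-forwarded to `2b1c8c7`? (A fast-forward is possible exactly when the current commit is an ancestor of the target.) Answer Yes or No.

Yes

A fast-forward from 68b6549 to 2b1c8c7 is possible iff 68b6549 is an ancestor of 2b1c8c7.
Ancestors of 2b1c8c7: {119c0ff, 135d78a, 2b1c8c7, 2b6b6c4, 5ac2d48, 68b6549, 7de6c9e, 9e67649, b445b2b, c31ec44, cae5e79, d3dbc4b, e18e4c4}.
68b6549 is among them, so fast-forward is possible.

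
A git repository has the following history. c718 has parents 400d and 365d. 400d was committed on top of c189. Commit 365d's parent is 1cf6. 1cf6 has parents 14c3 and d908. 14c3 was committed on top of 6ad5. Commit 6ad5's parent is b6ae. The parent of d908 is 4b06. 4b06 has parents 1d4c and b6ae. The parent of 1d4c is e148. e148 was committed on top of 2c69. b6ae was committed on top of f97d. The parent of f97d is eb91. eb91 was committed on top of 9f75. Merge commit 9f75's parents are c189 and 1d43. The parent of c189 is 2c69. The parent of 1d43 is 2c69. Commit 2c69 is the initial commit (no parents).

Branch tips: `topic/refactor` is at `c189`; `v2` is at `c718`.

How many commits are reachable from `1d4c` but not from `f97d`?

2

Reachable from 1d4c: {1d4c, 2c69, e148}.
Reachable from f97d: {1d43, 2c69, 9f75, c189, eb91, f97d}.
In 1d4c's history but not f97d's: {1d4c, e148} — 2 commits.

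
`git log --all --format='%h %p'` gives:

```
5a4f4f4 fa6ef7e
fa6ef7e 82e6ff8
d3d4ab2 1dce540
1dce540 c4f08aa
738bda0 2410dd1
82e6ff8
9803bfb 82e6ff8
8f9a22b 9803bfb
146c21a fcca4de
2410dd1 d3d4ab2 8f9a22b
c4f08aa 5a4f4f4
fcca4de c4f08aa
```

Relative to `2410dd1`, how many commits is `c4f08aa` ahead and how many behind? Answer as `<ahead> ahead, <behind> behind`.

Reachable from c4f08aa: {5a4f4f4, 82e6ff8, c4f08aa, fa6ef7e}.
Reachable from 2410dd1: {1dce540, 2410dd1, 5a4f4f4, 82e6ff8, 8f9a22b, 9803bfb, c4f08aa, d3d4ab2, fa6ef7e}.
Only in c4f08aa's history (ahead): {} — 0.
Only in 2410dd1's history (behind): {1dce540, 2410dd1, 8f9a22b, 9803bfb, d3d4ab2} — 5.

0 ahead, 5 behind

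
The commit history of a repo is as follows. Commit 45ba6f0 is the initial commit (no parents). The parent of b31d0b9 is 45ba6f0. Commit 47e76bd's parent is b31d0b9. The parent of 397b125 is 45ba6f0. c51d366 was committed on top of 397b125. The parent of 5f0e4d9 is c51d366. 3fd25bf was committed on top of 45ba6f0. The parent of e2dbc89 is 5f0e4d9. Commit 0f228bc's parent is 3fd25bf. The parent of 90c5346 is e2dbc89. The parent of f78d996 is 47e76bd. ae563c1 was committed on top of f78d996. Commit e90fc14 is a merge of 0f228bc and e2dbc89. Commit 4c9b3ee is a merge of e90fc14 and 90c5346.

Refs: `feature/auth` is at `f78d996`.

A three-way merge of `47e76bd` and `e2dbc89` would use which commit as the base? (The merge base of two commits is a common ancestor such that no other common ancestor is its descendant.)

45ba6f0

Ancestors of 47e76bd: {45ba6f0, 47e76bd, b31d0b9}.
Ancestors of e2dbc89: {397b125, 45ba6f0, 5f0e4d9, c51d366, e2dbc89}.
Common ancestors: {45ba6f0}.
The only common ancestor is 45ba6f0, so it is the merge base.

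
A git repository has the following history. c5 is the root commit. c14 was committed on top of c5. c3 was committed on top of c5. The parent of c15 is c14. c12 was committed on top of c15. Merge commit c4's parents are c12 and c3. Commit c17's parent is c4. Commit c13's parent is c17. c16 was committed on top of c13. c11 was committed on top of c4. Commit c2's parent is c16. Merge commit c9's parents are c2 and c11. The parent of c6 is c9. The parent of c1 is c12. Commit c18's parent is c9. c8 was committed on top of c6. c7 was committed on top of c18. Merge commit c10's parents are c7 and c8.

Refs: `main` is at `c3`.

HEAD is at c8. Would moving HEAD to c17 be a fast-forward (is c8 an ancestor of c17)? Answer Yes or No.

No

A fast-forward from c8 to c17 is possible iff c8 is an ancestor of c17.
Ancestors of c17: {c12, c14, c15, c17, c3, c4, c5}.
c8 is not among them, so fast-forward is not possible.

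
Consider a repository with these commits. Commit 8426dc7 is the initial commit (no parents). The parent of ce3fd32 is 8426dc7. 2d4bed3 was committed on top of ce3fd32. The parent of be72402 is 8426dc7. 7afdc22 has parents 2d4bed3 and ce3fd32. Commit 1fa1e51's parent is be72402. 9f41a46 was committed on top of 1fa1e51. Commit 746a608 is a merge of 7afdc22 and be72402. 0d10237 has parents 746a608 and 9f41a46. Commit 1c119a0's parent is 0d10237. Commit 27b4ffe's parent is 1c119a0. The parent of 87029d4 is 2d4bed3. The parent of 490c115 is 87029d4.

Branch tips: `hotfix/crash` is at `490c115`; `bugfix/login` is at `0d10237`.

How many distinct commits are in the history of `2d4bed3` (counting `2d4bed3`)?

Walking parent pointers from 2d4bed3: reachable set = {2d4bed3, 8426dc7, ce3fd32}.
That is 3 commits.

3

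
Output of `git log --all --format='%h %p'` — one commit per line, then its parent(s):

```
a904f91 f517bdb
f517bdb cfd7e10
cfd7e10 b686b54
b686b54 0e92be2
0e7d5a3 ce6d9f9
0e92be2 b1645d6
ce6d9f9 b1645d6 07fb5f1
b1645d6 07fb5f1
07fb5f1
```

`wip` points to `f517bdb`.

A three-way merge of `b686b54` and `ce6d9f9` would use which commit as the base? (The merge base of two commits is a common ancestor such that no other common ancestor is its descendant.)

Ancestors of b686b54: {07fb5f1, 0e92be2, b1645d6, b686b54}.
Ancestors of ce6d9f9: {07fb5f1, b1645d6, ce6d9f9}.
Common ancestors: {07fb5f1, b1645d6}.
Among these, b1645d6 is not an ancestor of any other common ancestor — it is the merge base.

b1645d6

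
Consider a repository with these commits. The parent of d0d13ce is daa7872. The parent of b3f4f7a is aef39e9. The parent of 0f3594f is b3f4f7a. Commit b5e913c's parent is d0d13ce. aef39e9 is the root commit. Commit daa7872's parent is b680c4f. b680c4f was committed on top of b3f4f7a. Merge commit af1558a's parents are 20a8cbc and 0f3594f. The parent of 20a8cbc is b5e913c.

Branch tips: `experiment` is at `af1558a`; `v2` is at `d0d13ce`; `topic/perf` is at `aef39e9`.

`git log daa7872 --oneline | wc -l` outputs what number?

4

Walking parent pointers from daa7872: reachable set = {aef39e9, b3f4f7a, b680c4f, daa7872}.
That is 4 commits.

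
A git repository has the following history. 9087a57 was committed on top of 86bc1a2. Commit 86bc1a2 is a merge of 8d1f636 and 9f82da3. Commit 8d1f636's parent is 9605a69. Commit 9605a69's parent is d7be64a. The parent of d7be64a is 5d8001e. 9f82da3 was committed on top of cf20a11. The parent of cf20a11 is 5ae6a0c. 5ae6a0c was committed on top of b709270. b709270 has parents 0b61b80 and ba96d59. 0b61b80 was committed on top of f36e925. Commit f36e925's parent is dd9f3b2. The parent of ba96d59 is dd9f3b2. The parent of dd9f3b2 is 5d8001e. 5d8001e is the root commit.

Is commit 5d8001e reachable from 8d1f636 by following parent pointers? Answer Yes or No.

Yes

Ancestors of 8d1f636 (commits reachable by following parents): {5d8001e, 8d1f636, 9605a69, d7be64a}.
5d8001e is in that set, so it is an ancestor of 8d1f636.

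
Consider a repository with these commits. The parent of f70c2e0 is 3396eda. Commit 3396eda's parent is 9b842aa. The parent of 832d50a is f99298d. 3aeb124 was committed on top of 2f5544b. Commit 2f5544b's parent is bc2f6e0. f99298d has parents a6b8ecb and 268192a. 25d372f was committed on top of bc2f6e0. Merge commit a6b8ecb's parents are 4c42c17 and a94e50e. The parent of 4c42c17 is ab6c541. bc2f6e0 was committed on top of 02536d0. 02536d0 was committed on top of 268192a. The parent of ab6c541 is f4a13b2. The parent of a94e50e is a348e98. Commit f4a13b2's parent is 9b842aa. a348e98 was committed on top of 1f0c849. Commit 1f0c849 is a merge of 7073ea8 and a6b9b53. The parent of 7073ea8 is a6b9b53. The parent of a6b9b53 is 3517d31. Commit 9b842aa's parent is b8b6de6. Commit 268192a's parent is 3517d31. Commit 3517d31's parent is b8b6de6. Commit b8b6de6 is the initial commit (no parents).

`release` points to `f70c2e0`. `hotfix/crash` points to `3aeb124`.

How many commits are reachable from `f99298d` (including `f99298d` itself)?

Walking parent pointers from f99298d: reachable set = {1f0c849, 268192a, 3517d31, 4c42c17, 7073ea8, 9b842aa, a348e98, a6b8ecb, a6b9b53, a94e50e, ab6c541, b8b6de6, f4a13b2, f99298d}.
That is 14 commits.

14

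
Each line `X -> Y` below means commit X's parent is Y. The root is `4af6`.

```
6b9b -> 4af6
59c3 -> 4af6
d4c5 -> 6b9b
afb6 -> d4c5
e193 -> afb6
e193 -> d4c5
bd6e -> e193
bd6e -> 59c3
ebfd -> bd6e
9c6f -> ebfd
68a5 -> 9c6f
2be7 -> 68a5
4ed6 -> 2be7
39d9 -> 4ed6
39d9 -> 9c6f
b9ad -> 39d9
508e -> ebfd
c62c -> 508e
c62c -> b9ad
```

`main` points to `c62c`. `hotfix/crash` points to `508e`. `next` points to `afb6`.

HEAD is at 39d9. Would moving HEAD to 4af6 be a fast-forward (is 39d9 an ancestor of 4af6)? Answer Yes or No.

No

A fast-forward from 39d9 to 4af6 is possible iff 39d9 is an ancestor of 4af6.
Ancestors of 4af6: {4af6}.
39d9 is not among them, so fast-forward is not possible.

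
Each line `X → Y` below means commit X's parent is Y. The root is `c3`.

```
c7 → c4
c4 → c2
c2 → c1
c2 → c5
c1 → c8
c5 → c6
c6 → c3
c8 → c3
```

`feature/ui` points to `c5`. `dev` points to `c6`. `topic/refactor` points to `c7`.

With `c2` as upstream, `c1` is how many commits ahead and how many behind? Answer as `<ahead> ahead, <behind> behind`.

0 ahead, 3 behind

Reachable from c1: {c1, c3, c8}.
Reachable from c2: {c1, c2, c3, c5, c6, c8}.
Only in c1's history (ahead): {} — 0.
Only in c2's history (behind): {c2, c5, c6} — 3.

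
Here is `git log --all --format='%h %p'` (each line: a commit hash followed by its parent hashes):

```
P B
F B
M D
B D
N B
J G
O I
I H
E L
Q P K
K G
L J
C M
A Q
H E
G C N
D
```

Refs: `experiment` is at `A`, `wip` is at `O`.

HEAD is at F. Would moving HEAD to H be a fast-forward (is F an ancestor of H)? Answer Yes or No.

No

A fast-forward from F to H is possible iff F is an ancestor of H.
Ancestors of H: {B, C, D, E, G, H, J, L, M, N}.
F is not among them, so fast-forward is not possible.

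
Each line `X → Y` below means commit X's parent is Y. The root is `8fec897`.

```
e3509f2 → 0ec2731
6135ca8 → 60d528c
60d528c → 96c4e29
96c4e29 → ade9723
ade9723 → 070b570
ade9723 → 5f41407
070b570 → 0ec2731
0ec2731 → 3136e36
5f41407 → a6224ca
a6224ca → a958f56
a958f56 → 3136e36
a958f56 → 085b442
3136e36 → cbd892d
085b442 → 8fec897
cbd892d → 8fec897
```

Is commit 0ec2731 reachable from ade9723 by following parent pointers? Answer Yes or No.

Ancestors of ade9723 (commits reachable by following parents): {070b570, 085b442, 0ec2731, 3136e36, 5f41407, 8fec897, a6224ca, a958f56, ade9723, cbd892d}.
0ec2731 is in that set, so it is an ancestor of ade9723.

Yes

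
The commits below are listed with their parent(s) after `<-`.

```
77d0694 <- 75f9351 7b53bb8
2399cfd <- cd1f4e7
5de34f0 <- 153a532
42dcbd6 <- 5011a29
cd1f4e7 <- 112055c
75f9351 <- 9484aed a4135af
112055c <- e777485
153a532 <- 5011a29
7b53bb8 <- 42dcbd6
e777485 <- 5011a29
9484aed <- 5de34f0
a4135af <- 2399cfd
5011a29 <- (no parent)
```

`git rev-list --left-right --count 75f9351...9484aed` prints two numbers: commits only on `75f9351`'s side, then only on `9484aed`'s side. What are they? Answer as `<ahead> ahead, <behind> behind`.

6 ahead, 0 behind

Reachable from 75f9351: {112055c, 153a532, 2399cfd, 5011a29, 5de34f0, 75f9351, 9484aed, a4135af, cd1f4e7, e777485}.
Reachable from 9484aed: {153a532, 5011a29, 5de34f0, 9484aed}.
Only in 75f9351's history (ahead): {112055c, 2399cfd, 75f9351, a4135af, cd1f4e7, e777485} — 6.
Only in 9484aed's history (behind): {} — 0.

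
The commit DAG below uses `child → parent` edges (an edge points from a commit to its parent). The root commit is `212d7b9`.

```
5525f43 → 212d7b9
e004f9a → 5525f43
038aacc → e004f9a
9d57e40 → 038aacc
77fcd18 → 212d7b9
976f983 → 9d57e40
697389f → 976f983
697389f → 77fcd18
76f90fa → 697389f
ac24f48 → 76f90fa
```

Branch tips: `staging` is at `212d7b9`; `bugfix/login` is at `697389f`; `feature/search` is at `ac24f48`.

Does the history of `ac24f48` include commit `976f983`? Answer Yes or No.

Ancestors of ac24f48 (commits reachable by following parents): {038aacc, 212d7b9, 5525f43, 697389f, 76f90fa, 77fcd18, 976f983, 9d57e40, ac24f48, e004f9a}.
976f983 is in that set, so it is an ancestor of ac24f48.

Yes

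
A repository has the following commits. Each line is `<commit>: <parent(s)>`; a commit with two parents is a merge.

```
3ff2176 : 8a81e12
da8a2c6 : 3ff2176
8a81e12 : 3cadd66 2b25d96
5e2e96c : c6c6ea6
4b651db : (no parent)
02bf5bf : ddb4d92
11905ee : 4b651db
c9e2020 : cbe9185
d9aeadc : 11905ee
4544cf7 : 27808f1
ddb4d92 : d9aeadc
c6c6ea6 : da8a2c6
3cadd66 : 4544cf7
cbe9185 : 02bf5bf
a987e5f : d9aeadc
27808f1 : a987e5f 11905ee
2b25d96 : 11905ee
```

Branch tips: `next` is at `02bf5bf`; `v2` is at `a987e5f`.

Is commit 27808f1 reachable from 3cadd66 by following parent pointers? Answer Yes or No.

Ancestors of 3cadd66 (commits reachable by following parents): {11905ee, 27808f1, 3cadd66, 4544cf7, 4b651db, a987e5f, d9aeadc}.
27808f1 is in that set, so it is an ancestor of 3cadd66.

Yes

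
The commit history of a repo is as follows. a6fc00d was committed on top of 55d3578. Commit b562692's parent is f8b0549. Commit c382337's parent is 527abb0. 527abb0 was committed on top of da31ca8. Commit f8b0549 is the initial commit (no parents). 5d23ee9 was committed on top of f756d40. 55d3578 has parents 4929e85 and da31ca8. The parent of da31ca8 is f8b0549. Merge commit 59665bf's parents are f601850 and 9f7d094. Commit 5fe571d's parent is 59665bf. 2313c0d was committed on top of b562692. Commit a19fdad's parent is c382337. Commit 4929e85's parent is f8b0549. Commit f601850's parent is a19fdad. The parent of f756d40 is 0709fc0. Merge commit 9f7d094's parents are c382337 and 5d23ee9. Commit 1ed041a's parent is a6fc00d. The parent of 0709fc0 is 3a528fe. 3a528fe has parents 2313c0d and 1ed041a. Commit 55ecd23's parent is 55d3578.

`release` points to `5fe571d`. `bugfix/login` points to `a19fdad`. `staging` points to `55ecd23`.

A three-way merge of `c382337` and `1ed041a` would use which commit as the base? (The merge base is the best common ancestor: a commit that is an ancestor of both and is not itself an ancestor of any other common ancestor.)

Ancestors of c382337: {527abb0, c382337, da31ca8, f8b0549}.
Ancestors of 1ed041a: {1ed041a, 4929e85, 55d3578, a6fc00d, da31ca8, f8b0549}.
Common ancestors: {da31ca8, f8b0549}.
Among these, da31ca8 is not an ancestor of any other common ancestor — it is the merge base.

da31ca8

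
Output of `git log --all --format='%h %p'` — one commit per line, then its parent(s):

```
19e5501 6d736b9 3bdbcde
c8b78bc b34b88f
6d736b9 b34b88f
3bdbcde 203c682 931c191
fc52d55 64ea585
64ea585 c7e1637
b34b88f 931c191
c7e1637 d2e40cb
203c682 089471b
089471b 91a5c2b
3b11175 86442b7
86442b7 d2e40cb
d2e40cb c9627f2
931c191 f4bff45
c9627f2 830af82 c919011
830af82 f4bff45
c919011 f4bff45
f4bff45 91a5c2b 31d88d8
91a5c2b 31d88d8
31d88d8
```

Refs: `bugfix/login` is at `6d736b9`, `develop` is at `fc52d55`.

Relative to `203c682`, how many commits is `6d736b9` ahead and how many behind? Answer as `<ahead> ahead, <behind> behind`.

Reachable from 6d736b9: {31d88d8, 6d736b9, 91a5c2b, 931c191, b34b88f, f4bff45}.
Reachable from 203c682: {089471b, 203c682, 31d88d8, 91a5c2b}.
Only in 6d736b9's history (ahead): {6d736b9, 931c191, b34b88f, f4bff45} — 4.
Only in 203c682's history (behind): {089471b, 203c682} — 2.

4 ahead, 2 behind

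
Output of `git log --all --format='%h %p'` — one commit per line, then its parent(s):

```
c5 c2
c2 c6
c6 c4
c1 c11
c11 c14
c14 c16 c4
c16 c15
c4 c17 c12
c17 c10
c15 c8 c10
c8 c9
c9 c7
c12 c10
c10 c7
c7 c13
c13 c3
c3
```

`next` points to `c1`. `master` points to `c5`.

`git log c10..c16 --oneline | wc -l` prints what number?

Reachable from c16: {c10, c13, c15, c16, c3, c7, c8, c9}.
Reachable from c10: {c10, c13, c3, c7}.
In c16's history but not c10's: {c15, c16, c8, c9} — 4 commits.

4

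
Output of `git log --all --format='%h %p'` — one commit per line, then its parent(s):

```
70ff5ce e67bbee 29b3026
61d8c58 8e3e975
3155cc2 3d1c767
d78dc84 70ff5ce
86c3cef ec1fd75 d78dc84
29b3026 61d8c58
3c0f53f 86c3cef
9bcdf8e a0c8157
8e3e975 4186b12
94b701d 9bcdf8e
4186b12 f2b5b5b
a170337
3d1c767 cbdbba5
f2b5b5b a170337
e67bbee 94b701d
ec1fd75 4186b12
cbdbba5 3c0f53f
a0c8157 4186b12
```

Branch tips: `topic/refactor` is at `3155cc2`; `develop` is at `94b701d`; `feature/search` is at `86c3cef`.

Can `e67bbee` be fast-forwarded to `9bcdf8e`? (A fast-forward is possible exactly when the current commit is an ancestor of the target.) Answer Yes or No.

No

A fast-forward from e67bbee to 9bcdf8e is possible iff e67bbee is an ancestor of 9bcdf8e.
Ancestors of 9bcdf8e: {4186b12, 9bcdf8e, a0c8157, a170337, f2b5b5b}.
e67bbee is not among them, so fast-forward is not possible.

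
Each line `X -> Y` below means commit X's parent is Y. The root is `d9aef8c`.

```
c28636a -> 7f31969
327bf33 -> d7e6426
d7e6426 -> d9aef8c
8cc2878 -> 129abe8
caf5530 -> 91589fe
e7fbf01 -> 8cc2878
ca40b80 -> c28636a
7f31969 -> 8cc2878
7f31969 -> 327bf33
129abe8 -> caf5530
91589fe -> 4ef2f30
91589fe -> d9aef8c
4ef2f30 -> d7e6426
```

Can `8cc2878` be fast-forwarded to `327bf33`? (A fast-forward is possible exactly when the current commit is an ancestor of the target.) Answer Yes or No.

No

A fast-forward from 8cc2878 to 327bf33 is possible iff 8cc2878 is an ancestor of 327bf33.
Ancestors of 327bf33: {327bf33, d7e6426, d9aef8c}.
8cc2878 is not among them, so fast-forward is not possible.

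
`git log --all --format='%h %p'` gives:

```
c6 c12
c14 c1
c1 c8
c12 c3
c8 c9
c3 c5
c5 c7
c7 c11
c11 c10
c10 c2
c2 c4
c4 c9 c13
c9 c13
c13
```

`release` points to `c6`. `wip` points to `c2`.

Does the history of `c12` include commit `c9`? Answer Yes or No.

Ancestors of c12 (commits reachable by following parents): {c10, c11, c12, c13, c2, c3, c4, c5, c7, c9}.
c9 is in that set, so it is an ancestor of c12.

Yes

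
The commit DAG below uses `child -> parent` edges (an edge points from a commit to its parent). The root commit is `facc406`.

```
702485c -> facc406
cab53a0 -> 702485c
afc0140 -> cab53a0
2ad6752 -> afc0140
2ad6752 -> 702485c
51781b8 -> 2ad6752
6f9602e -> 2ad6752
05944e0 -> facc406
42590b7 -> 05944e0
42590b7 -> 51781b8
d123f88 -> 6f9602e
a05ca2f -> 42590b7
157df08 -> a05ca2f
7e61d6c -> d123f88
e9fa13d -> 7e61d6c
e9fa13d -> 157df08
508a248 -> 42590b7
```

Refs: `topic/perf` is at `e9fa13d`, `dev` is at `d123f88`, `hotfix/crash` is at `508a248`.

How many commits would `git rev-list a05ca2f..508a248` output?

Reachable from 508a248: {05944e0, 2ad6752, 42590b7, 508a248, 51781b8, 702485c, afc0140, cab53a0, facc406}.
Reachable from a05ca2f: {05944e0, 2ad6752, 42590b7, 51781b8, 702485c, a05ca2f, afc0140, cab53a0, facc406}.
In 508a248's history but not a05ca2f's: {508a248} — 1 commit.

1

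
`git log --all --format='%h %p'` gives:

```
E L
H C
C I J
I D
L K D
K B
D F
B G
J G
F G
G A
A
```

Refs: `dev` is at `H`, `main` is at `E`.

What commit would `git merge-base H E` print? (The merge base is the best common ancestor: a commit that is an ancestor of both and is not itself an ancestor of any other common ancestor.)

D

Ancestors of H: {A, C, D, F, G, H, I, J}.
Ancestors of E: {A, B, D, E, F, G, K, L}.
Common ancestors: {A, D, F, G}.
Among these, D is not an ancestor of any other common ancestor — it is the merge base.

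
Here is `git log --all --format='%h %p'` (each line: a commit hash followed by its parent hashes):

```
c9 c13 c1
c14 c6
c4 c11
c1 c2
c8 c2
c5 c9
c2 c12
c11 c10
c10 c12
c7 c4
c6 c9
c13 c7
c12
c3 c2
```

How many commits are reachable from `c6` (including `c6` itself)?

Walking parent pointers from c6: reachable set = {c1, c10, c11, c12, c13, c2, c4, c6, c7, c9}.
That is 10 commits.

10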